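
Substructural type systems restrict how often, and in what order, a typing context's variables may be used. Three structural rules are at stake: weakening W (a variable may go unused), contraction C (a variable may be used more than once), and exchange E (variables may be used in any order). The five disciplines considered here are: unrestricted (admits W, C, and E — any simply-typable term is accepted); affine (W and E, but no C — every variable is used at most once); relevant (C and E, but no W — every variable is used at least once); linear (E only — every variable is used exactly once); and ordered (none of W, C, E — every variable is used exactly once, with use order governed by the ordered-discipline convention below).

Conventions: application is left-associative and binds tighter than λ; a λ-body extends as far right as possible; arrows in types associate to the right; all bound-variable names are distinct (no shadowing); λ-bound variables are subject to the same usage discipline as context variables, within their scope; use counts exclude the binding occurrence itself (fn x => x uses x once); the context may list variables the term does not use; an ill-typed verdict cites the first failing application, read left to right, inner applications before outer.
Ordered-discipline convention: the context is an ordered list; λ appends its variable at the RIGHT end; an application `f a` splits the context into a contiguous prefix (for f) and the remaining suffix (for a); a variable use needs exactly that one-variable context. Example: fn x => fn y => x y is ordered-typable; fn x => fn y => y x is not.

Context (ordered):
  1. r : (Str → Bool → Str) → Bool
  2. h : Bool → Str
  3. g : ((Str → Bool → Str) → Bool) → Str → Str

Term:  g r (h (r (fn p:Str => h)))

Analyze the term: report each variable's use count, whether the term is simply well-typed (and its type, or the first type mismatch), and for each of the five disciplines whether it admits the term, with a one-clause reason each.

variable uses: r: 2, h: 2, g: 1, p (λ-bound): 0
left-to-right use order: g, r, h, r, h
typing: the term checks, with type Str
ordered: ✗, uses contraction: r ×2, h ×2; p left unused
linear: ✗, uses contraction: r ×2, h ×2; p left unused
affine: ✗, uses contraction: r ×2, h ×2
relevant: ✗, p left unused
unrestricted: ✓, simply typable at Str; W, C, E all held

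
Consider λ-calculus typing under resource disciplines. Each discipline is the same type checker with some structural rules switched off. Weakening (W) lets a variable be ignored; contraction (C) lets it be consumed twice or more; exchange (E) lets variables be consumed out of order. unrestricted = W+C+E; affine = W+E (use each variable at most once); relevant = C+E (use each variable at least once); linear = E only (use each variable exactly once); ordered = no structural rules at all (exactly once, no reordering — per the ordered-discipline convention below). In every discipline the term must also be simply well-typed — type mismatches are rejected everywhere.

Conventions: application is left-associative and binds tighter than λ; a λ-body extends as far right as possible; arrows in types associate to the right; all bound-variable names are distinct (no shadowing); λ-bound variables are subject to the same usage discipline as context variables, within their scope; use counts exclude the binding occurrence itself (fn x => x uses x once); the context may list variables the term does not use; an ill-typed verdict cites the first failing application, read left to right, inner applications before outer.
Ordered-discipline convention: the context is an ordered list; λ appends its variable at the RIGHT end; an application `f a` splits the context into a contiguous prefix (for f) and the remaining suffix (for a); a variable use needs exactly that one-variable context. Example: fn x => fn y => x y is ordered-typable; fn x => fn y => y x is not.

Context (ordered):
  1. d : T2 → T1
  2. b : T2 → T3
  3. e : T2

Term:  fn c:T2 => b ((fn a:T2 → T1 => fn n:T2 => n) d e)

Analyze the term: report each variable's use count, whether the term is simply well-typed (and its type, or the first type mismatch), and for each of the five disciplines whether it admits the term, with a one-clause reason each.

variable uses: d=1, b=1, e=1, c (λ-bound)=0, a (λ-bound)=0, n (λ-bound)=1
use order (left to right): b, n, d, e
typing: well-typed — term : T2 → T3
ordered ✗ (unused: c, a — weakening required)
linear ✗ (unused: c, a — weakening required)
affine ✓ (no duplicate uses among d, b, e, c, a, n)
relevant ✗ (unused: c, a — weakening required)
unrestricted ✓ (well-typed at T2 → T3; no restrictions here)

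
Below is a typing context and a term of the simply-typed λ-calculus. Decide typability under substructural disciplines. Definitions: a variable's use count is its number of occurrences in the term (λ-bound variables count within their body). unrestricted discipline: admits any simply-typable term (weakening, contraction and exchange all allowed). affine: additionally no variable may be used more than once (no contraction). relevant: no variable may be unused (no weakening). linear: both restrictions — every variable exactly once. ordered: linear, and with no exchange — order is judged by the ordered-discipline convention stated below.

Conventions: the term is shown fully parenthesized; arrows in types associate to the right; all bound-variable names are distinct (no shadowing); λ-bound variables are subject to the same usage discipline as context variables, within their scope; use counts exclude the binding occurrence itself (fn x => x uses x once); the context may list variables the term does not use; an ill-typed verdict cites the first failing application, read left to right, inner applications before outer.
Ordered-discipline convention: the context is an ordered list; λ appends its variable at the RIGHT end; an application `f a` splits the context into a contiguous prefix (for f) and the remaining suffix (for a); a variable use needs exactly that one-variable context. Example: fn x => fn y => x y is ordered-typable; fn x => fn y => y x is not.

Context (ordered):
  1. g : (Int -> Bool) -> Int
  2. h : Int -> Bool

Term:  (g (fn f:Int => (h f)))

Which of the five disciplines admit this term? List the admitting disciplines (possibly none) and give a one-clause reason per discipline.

admitting disciplines: ordered, linear, affine, relevant, unrestricted
variable uses: g ×1; h ×1; f (λ-bound) ×1
left-to-right use order: g, h, f
typing: well-typed at Int
ordered: ✓ — g, h, f once each; derivable with no W/C/E
linear: ✓ — g, h, f: one use apiece
affine: ✓ — none of g, h, f used more than once
relevant: ✓ — none of g, h, f goes unused
unrestricted: ✓ — simply typable at Int; W, C, E all held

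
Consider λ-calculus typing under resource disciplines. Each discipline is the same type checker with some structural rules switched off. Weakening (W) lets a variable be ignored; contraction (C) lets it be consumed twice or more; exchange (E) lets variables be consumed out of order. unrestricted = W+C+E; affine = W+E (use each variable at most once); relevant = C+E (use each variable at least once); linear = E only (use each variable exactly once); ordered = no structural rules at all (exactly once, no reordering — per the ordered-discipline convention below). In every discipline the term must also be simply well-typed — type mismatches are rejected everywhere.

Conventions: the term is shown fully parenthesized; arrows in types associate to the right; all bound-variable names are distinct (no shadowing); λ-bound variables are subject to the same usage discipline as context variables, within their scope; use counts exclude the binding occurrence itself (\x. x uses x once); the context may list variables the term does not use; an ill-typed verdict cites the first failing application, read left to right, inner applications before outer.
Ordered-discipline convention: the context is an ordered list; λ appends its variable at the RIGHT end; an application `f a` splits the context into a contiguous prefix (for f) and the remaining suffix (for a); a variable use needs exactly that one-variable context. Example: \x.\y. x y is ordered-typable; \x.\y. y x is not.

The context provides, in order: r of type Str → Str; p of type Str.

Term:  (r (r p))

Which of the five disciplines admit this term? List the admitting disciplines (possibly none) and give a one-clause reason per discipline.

admitted in: relevant, unrestricted
usage: r ×2, p ×1
left-to-right use order: r, r, p
typing: ✓ — Str
ordered: ✗, repeated use of r ×2
linear: ✗, repeated use of r ×2
affine: ✗, repeated use of r ×2
relevant: ✓, r, p: all used, weakening unneeded
unrestricted: ✓, type-checks (Str) and nothing is barred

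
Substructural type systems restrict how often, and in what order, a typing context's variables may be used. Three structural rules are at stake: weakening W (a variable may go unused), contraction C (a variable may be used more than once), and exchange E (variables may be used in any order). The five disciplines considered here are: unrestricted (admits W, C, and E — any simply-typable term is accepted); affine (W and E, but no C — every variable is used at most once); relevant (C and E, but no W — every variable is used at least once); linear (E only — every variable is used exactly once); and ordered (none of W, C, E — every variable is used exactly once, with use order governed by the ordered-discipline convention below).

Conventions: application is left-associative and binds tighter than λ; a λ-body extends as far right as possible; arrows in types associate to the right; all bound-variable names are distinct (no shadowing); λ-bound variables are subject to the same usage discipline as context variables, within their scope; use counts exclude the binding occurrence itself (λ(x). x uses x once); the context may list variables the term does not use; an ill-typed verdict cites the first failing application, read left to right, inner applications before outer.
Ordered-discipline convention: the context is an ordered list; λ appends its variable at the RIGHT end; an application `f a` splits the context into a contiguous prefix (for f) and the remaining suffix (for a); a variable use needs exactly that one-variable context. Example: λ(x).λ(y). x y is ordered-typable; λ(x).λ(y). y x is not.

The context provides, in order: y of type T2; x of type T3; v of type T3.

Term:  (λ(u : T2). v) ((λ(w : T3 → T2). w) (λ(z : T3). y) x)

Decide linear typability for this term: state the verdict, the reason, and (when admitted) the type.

no — needs weakening: u, z unused
counts: y: 1×; x: 1×; v: 1×; u (λ-bound): 0×; w (λ-bound): 1×; z (λ-bound): 0×
uses in reading order: v, w, y, x
typing: well-typed at T3
all disciplines: ordered ✗, linear ✗, affine ✓, relevant ✗, unrestricted ✓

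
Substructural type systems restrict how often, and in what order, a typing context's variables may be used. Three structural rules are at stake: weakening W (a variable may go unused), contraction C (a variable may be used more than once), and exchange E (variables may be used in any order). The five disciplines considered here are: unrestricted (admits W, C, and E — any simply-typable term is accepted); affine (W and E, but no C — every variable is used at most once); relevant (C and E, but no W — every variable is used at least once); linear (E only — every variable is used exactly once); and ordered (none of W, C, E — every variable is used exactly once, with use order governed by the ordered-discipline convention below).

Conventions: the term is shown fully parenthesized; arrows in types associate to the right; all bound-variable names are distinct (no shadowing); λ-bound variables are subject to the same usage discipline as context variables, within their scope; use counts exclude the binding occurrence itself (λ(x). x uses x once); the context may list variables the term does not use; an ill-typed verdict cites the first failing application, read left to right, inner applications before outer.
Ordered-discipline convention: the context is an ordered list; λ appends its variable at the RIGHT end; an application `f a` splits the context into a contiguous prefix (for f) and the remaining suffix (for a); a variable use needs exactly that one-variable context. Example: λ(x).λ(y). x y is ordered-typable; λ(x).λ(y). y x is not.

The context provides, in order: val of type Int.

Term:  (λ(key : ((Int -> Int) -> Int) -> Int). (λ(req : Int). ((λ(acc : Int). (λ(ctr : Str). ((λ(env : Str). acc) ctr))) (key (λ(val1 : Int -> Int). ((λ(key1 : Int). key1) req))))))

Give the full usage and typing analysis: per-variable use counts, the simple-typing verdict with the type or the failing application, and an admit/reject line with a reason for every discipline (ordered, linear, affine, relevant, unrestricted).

use counts: val ×0; key (λ-bound) ×1; req (λ-bound) ×1; acc (λ-bound) ×1; ctr (λ-bound) ×1; env (λ-bound) ×0; val1 (λ-bound) ×0; key1 (λ-bound) ×1
use order (left to right): acc, ctr, key, key1, req
typing: well-typed at (((Int -> Int) -> Int) -> Int) -> Int -> Str -> Int
ordered: ✗ — needs weakening: val, env, val1 unused
linear: ✗ — needs weakening: val, env, val1 unused
affine: ✓ — none of val, key, req, acc, ctr, env, val1, key1 used more than once
relevant: ✗ — needs weakening: val, env, val1 unused
unrestricted: ✓ — well-typed at (((Int -> Int) -> Int) -> Int) -> Int -> Str -> Int; no restrictions here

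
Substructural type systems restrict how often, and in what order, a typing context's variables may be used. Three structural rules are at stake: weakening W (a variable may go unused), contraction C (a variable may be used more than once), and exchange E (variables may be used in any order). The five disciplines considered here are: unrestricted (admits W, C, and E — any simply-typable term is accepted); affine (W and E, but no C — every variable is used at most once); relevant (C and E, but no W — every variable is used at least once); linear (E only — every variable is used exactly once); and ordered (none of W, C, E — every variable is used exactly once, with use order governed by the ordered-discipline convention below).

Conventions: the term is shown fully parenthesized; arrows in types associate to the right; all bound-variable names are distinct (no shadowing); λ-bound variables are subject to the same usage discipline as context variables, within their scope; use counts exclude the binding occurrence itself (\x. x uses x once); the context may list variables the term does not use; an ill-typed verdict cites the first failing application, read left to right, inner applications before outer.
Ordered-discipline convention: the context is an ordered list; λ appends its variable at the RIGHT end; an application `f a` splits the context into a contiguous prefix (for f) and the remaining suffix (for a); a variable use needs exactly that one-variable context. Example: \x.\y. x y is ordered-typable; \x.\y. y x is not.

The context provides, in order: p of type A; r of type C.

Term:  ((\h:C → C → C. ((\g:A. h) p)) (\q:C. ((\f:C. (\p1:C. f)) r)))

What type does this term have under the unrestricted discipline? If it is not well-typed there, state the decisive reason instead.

term : C → C → C
use counts: p: 1×; r: 1×; h [bound]: 1×; g [bound]: 0×; q [bound]: 0×; f [bound]: 1×; p1 [bound]: 0×
left-to-right use order: h, p, f, r
typing: the term checks, with type C → C → C
per-discipline verdicts: ordered ✗, linear ✗, affine ✓, relevant ✗, unrestricted ✓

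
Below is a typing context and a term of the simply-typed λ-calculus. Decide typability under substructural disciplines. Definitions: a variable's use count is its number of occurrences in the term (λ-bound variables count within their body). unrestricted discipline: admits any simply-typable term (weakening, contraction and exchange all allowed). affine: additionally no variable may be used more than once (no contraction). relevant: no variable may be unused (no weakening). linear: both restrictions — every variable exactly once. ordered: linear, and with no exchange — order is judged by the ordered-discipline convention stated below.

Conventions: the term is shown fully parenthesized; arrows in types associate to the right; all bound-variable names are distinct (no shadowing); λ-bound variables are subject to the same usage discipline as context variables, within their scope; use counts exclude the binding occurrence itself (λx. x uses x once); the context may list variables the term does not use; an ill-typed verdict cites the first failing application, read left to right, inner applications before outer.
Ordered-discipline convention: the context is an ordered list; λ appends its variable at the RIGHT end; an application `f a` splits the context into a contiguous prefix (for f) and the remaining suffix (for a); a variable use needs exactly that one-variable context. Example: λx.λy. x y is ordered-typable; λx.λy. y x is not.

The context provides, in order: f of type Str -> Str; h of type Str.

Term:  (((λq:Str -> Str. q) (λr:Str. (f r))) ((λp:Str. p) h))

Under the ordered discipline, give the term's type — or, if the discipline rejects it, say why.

term : Str
usage: f: 1; h: 1; q (λ-bound): 1; r (λ-bound): 1; p (λ-bound): 1
left-to-right use order: q, f, r, p, h
typing: well-typed — term : Str
across the five disciplines: ordered ✓ | linear ✓ | affine ✓ | relevant ✓ | unrestricted ✓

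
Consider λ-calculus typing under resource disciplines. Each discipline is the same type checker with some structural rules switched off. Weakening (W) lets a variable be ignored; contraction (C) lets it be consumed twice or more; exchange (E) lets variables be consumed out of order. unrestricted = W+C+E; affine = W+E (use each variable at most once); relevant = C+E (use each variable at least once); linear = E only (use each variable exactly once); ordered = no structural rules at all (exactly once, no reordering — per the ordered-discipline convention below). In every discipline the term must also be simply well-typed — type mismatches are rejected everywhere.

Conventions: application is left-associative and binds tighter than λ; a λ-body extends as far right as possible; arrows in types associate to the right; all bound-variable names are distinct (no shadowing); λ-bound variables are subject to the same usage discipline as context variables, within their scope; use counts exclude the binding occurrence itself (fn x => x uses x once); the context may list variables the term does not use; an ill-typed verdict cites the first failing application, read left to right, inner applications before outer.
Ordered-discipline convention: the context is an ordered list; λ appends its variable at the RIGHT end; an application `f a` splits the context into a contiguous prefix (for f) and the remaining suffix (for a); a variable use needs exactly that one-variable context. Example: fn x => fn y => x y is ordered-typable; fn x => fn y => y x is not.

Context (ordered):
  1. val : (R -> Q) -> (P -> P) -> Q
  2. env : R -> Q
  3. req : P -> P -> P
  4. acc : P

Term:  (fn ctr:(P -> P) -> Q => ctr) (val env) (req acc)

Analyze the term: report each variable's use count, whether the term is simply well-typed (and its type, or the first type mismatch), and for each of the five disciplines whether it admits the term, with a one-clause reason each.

variable uses: val=1; env=1; req=1; acc=1; ctr (λ-bound)=1
use order (left to right): ctr, val, env, req, acc
typing: well-typed at Q
ordered: ✓, one use each (val, env, req, acc, ctr); ordered split holds
linear: ✓, val, env, req, acc, ctr: one use apiece
affine: ✓, val, env, req, acc, ctr: no repeats, contraction unneeded
relevant: ✓, val, env, req, acc, ctr: all used, weakening unneeded
unrestricted: ✓, simply typable at Q; W, C, E all held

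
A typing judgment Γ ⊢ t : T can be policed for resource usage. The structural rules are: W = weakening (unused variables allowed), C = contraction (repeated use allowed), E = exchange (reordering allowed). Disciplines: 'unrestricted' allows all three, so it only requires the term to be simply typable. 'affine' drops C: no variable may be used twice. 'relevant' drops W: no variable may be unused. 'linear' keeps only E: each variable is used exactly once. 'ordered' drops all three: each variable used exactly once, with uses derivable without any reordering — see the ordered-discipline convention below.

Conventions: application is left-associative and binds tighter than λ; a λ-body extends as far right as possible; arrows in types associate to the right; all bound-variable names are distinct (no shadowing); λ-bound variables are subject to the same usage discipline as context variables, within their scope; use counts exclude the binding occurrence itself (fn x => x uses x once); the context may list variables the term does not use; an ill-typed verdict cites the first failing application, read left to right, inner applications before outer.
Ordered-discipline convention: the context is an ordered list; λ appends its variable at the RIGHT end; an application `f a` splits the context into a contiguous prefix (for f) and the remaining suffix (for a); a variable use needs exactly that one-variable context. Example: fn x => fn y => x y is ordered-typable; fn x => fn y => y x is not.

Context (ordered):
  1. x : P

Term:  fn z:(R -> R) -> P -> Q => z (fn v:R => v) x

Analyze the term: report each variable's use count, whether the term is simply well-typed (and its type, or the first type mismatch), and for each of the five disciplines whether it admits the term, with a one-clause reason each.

counts: x ×1; z [bound] ×1; v [bound] ×1
order of uses: z, v, x
typing: ✓ — ((R -> R) -> P -> Q) -> Q
ordered: ✗, no contiguous prefix/suffix split fits z, v, x
linear: ✓, x, z, v: one use apiece
affine: ✓, no duplicate uses among x, z, v
relevant: ✓, x, z, v: all used, weakening unneeded
unrestricted: ✓, typability at ((R -> R) -> P -> Q) -> Q is all that's needed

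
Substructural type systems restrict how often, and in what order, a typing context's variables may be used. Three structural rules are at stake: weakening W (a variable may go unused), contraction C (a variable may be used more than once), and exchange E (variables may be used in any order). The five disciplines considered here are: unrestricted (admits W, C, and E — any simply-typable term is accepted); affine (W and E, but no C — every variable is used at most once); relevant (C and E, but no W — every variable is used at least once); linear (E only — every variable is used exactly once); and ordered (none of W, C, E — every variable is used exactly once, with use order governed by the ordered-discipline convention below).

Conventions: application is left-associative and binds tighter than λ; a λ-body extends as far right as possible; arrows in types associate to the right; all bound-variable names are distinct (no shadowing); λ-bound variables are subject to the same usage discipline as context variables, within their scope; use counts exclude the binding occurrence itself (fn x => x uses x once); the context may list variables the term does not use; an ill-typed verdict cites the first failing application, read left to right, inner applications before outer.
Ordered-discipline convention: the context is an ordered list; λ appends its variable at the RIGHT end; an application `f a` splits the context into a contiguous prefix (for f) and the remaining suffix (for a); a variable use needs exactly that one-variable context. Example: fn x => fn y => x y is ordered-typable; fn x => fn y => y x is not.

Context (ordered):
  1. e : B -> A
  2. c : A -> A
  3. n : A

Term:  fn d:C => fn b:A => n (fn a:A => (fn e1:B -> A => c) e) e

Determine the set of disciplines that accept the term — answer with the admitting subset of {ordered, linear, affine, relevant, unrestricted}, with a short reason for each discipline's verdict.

admitting disciplines: none
use counts: e: 2×; c: 1×; n: 1×; d [bound]: 0×; b [bound]: 0×; a [bound]: 0×; e1 [bound]: 0×
left-to-right use order: n, c, e, e
typing: ill-typed: applying a non-function (A)
ordered: ✗, a type mismatch blocks all five
linear: ✗, the type mismatch rejects it
affine: ✗, not simply typable
relevant: ✗, fails simple typing
unrestricted: ✗, a type mismatch blocks all five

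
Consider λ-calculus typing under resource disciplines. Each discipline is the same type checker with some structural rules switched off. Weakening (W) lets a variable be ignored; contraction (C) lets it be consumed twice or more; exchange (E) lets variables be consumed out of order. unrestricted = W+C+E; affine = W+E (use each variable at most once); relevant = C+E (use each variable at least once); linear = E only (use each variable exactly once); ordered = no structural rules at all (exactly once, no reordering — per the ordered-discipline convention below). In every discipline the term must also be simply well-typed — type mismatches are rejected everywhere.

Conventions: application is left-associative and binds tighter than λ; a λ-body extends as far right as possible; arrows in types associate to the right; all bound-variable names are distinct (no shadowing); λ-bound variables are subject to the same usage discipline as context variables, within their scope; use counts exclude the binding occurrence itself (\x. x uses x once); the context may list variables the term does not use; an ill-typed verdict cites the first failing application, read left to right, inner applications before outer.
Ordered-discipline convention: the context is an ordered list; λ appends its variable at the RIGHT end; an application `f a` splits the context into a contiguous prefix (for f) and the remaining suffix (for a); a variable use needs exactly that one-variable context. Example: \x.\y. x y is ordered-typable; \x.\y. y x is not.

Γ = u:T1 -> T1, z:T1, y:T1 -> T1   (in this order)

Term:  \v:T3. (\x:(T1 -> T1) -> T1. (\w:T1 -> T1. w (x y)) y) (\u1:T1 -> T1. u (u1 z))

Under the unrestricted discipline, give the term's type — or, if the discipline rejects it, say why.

term : T3 -> T1
use counts: u: 1×; z: 1×; y: 2×; v [bound]: 0×; x [bound]: 1×; w [bound]: 1×; u1 [bound]: 1×
order of uses: w, x, y, y, u, u1, z
typing: well-typed at T3 -> T1
summary: ordered ✗ · linear ✗ · affine ✗ · relevant ✗ · unrestricted ✓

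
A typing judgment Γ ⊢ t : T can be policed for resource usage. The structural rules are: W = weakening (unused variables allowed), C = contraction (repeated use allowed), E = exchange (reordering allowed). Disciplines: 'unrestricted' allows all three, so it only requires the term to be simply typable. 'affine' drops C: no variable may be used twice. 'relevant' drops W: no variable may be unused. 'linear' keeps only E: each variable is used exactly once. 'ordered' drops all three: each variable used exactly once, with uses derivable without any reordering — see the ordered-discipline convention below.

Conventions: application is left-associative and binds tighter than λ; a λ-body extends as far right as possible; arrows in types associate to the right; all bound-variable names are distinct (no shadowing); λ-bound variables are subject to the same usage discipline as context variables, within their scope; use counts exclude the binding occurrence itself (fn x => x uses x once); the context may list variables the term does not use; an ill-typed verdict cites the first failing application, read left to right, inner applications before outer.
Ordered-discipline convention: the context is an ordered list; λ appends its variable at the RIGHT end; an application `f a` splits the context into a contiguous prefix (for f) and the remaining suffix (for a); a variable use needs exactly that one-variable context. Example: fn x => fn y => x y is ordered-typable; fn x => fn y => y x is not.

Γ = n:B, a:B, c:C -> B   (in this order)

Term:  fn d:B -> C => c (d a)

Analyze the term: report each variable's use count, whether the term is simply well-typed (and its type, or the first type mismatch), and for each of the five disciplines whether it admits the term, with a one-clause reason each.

use counts: n ×0; a ×1; c ×1; d [bound] ×1
uses in reading order: c, d, a
typing: the term checks, with type (B -> C) -> B
ordered: ✗ — needs weakening: n unused
linear: ✗ — needs weakening: n unused
affine: ✓ — no duplicate uses among n, a, c, d
relevant: ✗ — needs weakening: n unused
unrestricted: ✓ — simply typable at (B -> C) -> B; W, C, E all held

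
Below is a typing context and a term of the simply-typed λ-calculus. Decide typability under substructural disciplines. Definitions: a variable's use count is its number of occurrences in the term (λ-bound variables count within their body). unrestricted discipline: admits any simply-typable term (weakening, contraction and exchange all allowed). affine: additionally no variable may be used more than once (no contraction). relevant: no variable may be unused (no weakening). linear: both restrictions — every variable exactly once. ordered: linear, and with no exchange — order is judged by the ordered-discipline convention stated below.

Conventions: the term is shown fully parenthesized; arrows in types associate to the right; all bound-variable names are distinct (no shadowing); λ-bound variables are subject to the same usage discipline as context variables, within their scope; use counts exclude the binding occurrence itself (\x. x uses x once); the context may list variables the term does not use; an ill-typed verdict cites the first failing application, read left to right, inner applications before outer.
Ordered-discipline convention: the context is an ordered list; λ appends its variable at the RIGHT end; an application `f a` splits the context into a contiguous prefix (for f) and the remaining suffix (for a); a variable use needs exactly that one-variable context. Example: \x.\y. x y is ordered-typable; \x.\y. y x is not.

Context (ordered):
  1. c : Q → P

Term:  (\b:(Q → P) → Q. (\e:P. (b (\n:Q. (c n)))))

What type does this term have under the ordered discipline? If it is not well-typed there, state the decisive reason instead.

not well-typed under ordered — unused: e — weakening required
variable uses: c ×1, b [bound] ×1, e [bound] ×0, n [bound] ×1
left-to-right use order: b, c, n
typing: well-typed at ((Q → P) → Q) → P → Q
all disciplines: ordered ✗, linear ✗, affine ✓, relevant ✗, unrestricted ✓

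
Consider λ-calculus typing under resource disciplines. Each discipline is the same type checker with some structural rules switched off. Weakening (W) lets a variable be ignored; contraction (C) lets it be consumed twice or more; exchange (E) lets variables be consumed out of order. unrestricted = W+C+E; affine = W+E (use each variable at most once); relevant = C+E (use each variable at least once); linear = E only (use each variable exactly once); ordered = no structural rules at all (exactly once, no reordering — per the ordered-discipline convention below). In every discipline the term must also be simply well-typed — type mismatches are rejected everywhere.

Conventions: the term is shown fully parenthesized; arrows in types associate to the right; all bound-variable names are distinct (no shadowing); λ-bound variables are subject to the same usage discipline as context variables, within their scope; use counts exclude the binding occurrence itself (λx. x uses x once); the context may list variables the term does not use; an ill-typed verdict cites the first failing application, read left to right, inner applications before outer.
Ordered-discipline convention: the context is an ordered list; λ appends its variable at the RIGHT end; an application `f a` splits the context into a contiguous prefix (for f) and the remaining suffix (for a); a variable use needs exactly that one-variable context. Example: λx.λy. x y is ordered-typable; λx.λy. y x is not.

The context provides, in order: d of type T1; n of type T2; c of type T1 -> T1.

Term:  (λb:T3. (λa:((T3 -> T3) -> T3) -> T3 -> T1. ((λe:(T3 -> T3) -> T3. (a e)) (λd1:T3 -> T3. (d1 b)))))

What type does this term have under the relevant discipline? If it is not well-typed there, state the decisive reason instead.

not well-typed under relevant — needs weakening: d, n, c unused
counts: d: 0×; n: 0×; c: 0×; b (λ-bound): 1×; a (λ-bound): 1×; e (λ-bound): 1×; d1 (λ-bound): 1×
order of uses: a, e, d1, b
typing: well-typed — term : T3 -> (((T3 -> T3) -> T3) -> T3 -> T1) -> T3 -> T1
across the five disciplines: ordered ✗ · linear ✗ · affine ✓ · relevant ✗ · unrestricted ✓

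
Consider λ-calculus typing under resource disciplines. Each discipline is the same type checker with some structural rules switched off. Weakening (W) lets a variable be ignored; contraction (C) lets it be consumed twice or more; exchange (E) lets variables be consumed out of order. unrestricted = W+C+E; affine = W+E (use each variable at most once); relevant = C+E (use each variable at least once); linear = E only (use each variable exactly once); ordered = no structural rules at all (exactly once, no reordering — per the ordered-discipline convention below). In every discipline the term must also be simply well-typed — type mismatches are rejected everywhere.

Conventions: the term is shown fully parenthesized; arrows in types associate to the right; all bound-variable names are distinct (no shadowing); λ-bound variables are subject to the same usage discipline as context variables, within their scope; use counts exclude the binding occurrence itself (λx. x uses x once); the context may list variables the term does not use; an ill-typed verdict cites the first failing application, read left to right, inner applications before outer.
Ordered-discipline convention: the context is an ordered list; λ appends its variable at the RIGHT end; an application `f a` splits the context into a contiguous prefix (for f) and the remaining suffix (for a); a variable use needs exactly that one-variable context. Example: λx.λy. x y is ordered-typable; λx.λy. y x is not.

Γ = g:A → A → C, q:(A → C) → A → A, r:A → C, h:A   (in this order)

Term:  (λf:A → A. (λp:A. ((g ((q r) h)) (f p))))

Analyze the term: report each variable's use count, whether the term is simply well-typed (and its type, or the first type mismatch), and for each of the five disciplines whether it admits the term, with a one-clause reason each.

counts: g: 1×, q: 1×, r: 1×, h: 1×, f (λ-bound): 1×, p (λ-bound): 1×
uses in reading order: g, q, r, h, f, p
typing: well-typed at (A → A) → A → C
ordered: ✓, g, q, r, h, f, p: once each, no exchange needed
linear: ✓, g, q, r, h, f, p: one use apiece
affine: ✓, none of g, q, r, h, f, p used more than once
relevant: ✓, g, q, r, h, f, p: all used, weakening unneeded
unrestricted: ✓, typability at (A → A) → A → C is all that's needed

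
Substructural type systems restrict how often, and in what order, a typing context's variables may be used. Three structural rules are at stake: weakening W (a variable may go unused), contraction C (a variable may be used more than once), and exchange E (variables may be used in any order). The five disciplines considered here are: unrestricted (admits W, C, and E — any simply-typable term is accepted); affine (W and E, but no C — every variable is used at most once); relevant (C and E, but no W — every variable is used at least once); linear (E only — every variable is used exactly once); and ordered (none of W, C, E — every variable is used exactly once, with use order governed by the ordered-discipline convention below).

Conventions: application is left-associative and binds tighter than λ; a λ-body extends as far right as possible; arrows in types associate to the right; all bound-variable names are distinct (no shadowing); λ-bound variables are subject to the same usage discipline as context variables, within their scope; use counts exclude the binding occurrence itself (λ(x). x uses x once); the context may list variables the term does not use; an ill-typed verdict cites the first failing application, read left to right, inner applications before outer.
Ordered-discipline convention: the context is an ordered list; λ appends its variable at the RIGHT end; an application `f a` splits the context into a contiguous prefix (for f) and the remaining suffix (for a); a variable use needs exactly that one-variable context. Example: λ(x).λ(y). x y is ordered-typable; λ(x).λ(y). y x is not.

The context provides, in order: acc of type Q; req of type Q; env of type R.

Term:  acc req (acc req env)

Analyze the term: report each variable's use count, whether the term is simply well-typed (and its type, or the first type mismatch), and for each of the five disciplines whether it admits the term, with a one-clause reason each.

usage: acc=2, req=2, env=1
use order (left to right): acc, req, acc, req, env
typing: ill-typed: can't apply a value of type Q
ordered ✗ (fails simple typing)
linear ✗ (a type mismatch blocks all five)
affine ✗ (the type mismatch rejects it)
relevant ✗ (not simply typable)
unrestricted ✗ (fails simple typing)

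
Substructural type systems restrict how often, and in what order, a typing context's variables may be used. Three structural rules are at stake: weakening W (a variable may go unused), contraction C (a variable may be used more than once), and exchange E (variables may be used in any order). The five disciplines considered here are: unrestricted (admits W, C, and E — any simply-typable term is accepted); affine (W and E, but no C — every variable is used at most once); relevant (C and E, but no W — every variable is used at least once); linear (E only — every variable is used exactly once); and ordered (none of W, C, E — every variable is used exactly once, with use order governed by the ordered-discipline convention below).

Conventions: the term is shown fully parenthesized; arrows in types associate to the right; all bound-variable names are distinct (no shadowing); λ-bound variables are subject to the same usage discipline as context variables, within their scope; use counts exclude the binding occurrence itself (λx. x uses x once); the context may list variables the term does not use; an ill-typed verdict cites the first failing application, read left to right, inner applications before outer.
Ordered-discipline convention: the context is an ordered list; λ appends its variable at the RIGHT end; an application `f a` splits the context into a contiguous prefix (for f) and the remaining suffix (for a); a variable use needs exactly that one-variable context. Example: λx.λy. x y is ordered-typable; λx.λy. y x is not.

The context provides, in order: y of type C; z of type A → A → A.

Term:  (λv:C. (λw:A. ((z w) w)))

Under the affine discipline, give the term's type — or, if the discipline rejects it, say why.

not well-typed under affine — repeated use of w ×2
variable uses: y: 0×; z: 1×; v [bound]: 0×; w [bound]: 2×
order of uses: z, w, w
typing: ✓ — C → A → A
all disciplines: ordered ✗, linear ✗, affine ✗, relevant ✗, unrestricted ✓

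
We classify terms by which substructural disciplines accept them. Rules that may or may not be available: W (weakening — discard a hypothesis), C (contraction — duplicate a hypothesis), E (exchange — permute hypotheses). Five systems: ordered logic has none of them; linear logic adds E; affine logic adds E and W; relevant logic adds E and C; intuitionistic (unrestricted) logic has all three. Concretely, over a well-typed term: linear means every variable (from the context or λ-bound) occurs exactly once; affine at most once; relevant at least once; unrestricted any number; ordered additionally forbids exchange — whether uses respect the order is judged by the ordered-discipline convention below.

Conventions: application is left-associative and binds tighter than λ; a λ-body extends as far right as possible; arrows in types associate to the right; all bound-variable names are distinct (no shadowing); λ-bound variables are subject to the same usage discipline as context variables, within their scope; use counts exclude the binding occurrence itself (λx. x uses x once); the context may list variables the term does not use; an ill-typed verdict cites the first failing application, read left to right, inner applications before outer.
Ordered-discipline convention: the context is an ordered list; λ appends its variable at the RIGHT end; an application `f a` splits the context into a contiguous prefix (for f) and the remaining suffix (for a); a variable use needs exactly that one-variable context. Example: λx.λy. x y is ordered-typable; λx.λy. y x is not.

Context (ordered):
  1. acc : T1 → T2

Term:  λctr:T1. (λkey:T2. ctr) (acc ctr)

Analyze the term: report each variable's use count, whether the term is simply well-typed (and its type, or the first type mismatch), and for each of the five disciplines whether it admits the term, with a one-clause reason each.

usage: acc=1; ctr [bound]=2; key [bound]=0
uses in reading order: ctr, acc, ctr
typing: well-typed at T1 → T1
ordered: ✗, needs contraction — ctr ×2; key never used (weakening)
linear: ✗, needs contraction — ctr ×2; key never used (weakening)
affine: ✗, needs contraction — ctr ×2
relevant: ✗, key never used (weakening)
unrestricted: ✓, typability at T1 → T1 is all that's needed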